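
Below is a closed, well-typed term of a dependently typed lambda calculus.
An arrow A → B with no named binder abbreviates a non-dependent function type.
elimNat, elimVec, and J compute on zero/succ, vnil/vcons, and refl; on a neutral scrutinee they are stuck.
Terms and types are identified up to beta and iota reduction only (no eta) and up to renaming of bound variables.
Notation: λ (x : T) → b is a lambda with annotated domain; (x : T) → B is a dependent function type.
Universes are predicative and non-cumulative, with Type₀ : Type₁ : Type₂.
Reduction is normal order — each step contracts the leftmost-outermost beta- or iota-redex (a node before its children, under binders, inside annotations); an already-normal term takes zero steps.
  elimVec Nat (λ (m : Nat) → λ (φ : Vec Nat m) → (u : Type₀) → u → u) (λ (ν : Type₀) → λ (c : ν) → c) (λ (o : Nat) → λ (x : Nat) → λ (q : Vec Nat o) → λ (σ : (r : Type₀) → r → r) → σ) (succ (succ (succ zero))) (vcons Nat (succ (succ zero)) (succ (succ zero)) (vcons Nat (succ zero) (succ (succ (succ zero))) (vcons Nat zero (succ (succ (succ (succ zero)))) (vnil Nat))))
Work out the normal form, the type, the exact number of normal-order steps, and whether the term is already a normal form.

normal form:
  λ (m : Type₀) → λ (φ : m) → φ
inferred type:
  (m : Type₀) → m → m
reduction steps (normal order): 16
started in normal form: no
first redex: an elimVec iota-redex


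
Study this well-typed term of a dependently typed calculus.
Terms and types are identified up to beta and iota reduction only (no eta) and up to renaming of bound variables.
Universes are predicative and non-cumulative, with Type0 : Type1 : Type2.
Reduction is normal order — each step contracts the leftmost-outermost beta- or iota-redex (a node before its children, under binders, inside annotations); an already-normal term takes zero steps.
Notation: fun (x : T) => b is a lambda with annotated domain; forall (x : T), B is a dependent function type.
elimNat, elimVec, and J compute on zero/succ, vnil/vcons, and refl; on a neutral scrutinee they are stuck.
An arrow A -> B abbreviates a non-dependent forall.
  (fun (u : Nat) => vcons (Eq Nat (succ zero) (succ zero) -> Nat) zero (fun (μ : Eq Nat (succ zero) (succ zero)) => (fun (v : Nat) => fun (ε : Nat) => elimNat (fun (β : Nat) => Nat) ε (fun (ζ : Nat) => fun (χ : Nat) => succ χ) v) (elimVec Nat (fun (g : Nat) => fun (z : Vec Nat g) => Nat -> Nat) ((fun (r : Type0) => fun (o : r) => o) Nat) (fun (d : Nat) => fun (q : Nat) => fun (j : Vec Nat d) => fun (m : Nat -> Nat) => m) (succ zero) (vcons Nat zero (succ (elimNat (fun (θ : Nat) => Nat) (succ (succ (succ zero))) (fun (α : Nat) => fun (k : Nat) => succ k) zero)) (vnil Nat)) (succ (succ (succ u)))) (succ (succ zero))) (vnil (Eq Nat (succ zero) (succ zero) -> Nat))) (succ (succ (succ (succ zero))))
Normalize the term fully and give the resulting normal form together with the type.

normal form:
  vcons (Eq Nat (succ zero) (succ zero) -> Nat) zero (fun (u : Eq Nat (succ zero) (succ zero)) => succ (succ (succ (succ (succ (succ (succ (succ (succ zero))))))))) (vnil (Eq Nat (succ zero) (succ zero) -> Nat))
inferred type:
  Vec (Eq Nat (succ zero) (succ zero) -> Nat) (succ zero)
observation: normalization takes exactly 33 steps under the normal-order strategy.


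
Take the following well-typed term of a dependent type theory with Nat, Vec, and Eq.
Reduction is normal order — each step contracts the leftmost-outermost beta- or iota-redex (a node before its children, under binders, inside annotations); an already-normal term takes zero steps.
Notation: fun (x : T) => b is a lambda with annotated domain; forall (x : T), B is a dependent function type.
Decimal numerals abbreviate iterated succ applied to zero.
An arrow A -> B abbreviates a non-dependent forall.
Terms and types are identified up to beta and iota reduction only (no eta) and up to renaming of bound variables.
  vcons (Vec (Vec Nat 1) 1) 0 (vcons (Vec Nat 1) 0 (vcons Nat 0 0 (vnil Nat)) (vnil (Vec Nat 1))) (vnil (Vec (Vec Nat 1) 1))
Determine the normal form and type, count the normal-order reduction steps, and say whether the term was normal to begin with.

normal form:
  vcons (Vec (Vec Nat 1) 1) 0 (vcons (Vec Nat 1) 0 (vcons Nat 0 0 (vnil Nat)) (vnil (Vec Nat 1))) (vnil (Vec (Vec Nat 1) 1))
the term's type:
  Vec (Vec (Vec Nat 1) 1) 1
reduction steps (normal order): 0
started in normal form: yes


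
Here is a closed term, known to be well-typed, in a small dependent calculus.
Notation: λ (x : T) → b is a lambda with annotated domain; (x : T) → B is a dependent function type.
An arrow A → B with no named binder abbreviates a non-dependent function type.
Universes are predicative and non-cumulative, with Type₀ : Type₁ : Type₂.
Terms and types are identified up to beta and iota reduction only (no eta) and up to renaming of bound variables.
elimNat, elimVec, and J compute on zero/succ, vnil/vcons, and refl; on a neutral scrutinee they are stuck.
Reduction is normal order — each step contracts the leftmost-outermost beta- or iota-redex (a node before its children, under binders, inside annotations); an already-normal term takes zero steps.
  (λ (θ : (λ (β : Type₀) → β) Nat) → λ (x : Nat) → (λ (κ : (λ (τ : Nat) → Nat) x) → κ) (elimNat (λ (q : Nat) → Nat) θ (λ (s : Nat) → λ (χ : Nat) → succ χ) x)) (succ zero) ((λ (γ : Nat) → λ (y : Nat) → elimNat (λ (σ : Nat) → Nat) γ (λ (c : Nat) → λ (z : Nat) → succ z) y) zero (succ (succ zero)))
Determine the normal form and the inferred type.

resulting normal form:
  succ (succ (succ zero))
inferred type:
  Nat


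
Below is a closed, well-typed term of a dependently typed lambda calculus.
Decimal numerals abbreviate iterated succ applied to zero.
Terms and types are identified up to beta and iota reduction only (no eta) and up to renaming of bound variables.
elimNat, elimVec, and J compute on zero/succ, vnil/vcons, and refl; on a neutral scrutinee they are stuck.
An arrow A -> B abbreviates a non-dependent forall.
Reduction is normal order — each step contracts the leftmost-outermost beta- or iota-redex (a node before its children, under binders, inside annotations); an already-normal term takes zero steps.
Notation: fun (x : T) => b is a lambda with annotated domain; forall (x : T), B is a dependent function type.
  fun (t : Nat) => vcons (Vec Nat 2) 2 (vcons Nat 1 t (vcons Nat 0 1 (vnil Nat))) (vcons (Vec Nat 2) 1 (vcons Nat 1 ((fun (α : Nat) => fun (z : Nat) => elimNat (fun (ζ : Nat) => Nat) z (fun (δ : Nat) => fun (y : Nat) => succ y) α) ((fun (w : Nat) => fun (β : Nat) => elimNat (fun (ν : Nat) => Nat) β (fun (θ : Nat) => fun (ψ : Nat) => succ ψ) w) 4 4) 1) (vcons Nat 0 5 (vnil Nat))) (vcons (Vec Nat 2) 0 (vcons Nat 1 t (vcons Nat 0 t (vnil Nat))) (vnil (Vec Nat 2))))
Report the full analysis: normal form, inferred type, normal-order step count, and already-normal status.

normal form:
  fun (t : Nat) => vcons (Vec Nat 2) 2 (vcons Nat 1 t (vcons Nat 0 1 (vnil Nat))) (vcons (Vec Nat 2) 1 (vcons Nat 1 9 (vcons Nat 0 5 (vnil Nat))) (vcons (Vec Nat 2) 0 (vcons Nat 1 t (vcons Nat 0 t (vnil Nat))) (vnil (Vec Nat 2))))
type:
  Nat -> Vec (Vec Nat 2) 3
reduction steps (normal order): 42
already normal: no
first redex: a beta-redex


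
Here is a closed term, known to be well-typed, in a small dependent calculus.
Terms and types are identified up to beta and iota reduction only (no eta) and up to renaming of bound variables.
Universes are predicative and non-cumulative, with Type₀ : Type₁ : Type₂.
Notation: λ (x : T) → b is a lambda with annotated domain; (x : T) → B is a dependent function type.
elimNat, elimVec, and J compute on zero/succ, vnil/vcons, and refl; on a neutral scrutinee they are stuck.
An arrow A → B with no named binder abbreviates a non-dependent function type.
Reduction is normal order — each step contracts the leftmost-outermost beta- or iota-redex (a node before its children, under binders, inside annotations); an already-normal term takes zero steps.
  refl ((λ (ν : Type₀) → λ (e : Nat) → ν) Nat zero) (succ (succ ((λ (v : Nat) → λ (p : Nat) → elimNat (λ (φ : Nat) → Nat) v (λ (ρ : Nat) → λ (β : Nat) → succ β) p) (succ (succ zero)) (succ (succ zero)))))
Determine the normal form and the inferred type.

normal form:
  refl Nat (succ (succ (succ (succ (succ (succ zero))))))
type:
  Eq Nat (succ (succ (succ (succ (succ (succ zero)))))) (succ (succ (succ (succ (succ (succ zero))))))
observation: 11 normal-order steps separate the term from its normal form.


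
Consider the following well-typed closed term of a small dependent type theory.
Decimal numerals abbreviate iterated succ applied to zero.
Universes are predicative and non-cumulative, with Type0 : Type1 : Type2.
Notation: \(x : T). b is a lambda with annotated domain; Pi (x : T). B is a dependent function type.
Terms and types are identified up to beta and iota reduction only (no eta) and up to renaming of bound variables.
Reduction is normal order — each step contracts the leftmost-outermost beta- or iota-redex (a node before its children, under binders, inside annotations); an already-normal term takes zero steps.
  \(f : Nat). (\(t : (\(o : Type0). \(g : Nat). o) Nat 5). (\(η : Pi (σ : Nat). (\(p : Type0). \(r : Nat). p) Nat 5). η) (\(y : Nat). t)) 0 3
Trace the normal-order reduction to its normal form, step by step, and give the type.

reduction (normal order):
  \(f : Nat). (\(t : (\(o : Type0). \(g : Nat). o) Nat 5). (\(η : Pi (σ : Nat). (\(p : Type0). \(r : Nat). p) Nat 5). η) (\(y : Nat). t)) 0 3
  ~> \(f : Nat). (\(t : Pi (o : Nat). (\(g : Type0). \(η : Nat). g) Nat 5). t) (\(σ : Nat). 0) 3
  ~> \(f : Nat). (\(t : Nat). 0) 3
  ~> \(f : Nat). 0
the term's type:
  Pi (f : Nat). Nat


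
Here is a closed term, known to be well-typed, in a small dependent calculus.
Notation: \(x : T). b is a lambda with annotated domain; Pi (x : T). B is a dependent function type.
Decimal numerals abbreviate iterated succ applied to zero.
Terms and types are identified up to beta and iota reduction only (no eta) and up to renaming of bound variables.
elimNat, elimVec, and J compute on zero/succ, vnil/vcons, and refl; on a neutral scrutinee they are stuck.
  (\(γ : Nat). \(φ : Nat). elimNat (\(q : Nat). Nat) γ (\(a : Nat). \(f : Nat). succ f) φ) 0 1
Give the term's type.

inferred type:
  Nat


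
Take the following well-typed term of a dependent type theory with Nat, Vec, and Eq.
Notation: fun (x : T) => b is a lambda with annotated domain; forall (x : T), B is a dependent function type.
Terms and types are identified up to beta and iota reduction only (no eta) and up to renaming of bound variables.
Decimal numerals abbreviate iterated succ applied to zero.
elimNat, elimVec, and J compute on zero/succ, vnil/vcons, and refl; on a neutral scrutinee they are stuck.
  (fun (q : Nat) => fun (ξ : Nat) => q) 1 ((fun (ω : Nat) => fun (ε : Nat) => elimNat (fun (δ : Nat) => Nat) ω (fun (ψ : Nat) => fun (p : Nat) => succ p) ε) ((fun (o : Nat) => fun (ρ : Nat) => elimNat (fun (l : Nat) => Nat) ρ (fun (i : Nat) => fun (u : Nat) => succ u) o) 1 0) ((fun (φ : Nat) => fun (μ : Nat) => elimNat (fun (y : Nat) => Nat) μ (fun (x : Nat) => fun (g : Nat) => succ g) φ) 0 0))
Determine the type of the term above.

inferred type:
  Nat


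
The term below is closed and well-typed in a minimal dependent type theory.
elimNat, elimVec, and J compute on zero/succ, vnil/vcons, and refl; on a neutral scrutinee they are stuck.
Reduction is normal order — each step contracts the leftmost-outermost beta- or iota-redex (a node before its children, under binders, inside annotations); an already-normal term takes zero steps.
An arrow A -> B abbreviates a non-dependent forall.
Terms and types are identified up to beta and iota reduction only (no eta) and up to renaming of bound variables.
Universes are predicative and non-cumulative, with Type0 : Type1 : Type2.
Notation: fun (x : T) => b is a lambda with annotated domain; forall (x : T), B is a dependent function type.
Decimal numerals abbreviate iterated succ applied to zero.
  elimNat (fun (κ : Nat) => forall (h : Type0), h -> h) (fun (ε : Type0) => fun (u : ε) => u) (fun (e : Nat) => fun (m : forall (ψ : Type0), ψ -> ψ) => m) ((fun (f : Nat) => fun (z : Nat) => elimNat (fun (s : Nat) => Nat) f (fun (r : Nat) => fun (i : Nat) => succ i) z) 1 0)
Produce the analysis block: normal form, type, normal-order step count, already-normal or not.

normal form:
  fun (κ : Type0) => fun (h : κ) => h
type:
  forall (κ : Type0), κ -> κ
reduction steps (normal order): 7
already normal: no
first contracted redex: a beta-redex


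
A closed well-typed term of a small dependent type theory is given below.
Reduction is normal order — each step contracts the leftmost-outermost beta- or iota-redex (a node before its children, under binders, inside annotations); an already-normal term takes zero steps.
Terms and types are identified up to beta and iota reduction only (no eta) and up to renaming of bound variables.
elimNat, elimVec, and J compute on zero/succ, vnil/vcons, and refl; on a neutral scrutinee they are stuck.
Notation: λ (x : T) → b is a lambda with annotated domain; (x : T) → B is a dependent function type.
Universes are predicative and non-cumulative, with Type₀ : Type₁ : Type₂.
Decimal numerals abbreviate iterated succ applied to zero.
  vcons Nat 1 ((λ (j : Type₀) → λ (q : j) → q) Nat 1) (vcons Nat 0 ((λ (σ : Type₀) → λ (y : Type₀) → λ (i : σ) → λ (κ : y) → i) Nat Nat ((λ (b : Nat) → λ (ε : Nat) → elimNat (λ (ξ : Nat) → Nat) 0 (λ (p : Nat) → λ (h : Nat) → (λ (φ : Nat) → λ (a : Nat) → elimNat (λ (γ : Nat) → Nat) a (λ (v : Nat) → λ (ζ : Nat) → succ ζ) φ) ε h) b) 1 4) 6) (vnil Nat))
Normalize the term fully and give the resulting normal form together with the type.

reduced normal form:
  vcons Nat 1 1 (vcons Nat 0 4 (vnil Nat))
type:
  Vec Nat 2
observation: normalization takes exactly 27 steps under the normal-order strategy.


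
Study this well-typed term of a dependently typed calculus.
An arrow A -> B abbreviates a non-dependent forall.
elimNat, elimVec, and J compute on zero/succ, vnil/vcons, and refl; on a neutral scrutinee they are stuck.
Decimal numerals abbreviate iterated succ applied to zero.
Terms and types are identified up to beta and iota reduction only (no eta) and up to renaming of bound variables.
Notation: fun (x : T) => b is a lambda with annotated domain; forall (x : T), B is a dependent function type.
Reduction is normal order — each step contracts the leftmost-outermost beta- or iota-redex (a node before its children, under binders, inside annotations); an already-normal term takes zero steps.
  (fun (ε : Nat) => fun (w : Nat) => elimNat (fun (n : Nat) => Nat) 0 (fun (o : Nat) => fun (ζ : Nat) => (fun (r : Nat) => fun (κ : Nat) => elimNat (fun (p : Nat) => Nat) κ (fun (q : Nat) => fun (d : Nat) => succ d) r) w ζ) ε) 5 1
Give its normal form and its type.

reduced normal form:
  5
type:
  Nat


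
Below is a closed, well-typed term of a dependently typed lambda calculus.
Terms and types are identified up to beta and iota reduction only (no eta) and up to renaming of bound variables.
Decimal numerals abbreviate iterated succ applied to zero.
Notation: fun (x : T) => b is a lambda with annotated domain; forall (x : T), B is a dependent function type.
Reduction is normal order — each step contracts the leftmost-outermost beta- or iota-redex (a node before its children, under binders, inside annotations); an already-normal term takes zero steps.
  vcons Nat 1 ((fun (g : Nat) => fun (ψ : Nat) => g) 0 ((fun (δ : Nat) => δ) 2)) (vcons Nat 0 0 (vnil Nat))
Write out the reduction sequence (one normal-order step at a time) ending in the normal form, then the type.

normal-order reduction sequence:
  vcons Nat 1 ((fun (g : Nat) => fun (ψ : Nat) => g) 0 ((fun (δ : Nat) => δ) 2)) (vcons Nat 0 0 (vnil Nat))
  ~> vcons Nat 1 ((fun (g : Nat) => 0) ((fun (ψ : Nat) => ψ) 2)) (vcons Nat 0 0 (vnil Nat))
  ~> vcons Nat 1 0 (vcons Nat 0 0 (vnil Nat))
inferred type:
  Vec Nat 2


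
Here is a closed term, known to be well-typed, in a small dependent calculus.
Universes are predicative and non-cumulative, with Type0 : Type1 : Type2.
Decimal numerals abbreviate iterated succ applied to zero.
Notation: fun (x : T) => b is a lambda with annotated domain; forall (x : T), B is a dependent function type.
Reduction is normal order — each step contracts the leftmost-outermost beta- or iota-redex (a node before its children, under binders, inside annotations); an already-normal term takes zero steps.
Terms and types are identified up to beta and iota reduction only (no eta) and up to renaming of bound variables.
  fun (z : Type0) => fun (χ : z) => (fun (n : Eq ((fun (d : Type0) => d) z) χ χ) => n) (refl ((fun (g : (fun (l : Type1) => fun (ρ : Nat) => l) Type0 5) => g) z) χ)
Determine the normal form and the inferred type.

normal form:
  fun (z : Type0) => fun (χ : z) => refl z χ
type:
  forall (z : Type0), forall (χ : z), Eq z χ χ
observation: normalization takes exactly 2 steps under the normal-order strategy.


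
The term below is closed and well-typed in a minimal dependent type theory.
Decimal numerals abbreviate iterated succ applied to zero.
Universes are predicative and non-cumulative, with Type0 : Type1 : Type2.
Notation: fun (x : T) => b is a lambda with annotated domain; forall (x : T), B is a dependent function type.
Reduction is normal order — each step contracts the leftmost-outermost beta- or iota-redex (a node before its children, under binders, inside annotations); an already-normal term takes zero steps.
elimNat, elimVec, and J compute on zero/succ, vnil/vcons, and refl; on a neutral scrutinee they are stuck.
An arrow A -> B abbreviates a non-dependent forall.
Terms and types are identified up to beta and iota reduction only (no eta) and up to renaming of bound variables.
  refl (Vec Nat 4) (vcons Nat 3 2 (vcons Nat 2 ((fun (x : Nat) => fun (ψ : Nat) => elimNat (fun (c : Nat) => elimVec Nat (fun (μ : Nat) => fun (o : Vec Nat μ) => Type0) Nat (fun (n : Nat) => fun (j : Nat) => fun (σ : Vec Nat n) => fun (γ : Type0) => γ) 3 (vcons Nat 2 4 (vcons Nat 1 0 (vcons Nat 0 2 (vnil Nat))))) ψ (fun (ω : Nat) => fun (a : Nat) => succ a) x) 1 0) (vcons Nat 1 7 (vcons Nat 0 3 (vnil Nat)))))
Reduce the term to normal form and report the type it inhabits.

reduced normal form:
  refl (Vec Nat 4) (vcons Nat 3 2 (vcons Nat 2 1 (vcons Nat 1 7 (vcons Nat 0 3 (vnil Nat)))))
the term's type:
  Eq (Vec Nat 4) (vcons Nat 3 2 (vcons Nat 2 1 (vcons Nat 1 7 (vcons Nat 0 3 (vnil Nat))))) (vcons Nat 3 2 (vcons Nat 2 1 (vcons Nat 1 7 (vcons Nat 0 3 (vnil Nat)))))


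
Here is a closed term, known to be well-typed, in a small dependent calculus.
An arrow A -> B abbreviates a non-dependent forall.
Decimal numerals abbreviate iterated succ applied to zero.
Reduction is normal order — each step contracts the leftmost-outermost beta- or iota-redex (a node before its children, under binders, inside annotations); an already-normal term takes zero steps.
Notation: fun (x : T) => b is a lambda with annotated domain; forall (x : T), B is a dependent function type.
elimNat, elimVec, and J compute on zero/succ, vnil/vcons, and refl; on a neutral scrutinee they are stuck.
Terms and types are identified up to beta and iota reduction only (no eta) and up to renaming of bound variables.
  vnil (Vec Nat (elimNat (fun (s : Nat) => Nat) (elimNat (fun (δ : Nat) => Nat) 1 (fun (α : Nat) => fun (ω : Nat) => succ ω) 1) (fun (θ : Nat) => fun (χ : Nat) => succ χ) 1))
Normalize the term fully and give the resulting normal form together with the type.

reduced normal form:
  vnil (Vec Nat 3)
the term's type:
  Vec (Vec Nat 3) 0


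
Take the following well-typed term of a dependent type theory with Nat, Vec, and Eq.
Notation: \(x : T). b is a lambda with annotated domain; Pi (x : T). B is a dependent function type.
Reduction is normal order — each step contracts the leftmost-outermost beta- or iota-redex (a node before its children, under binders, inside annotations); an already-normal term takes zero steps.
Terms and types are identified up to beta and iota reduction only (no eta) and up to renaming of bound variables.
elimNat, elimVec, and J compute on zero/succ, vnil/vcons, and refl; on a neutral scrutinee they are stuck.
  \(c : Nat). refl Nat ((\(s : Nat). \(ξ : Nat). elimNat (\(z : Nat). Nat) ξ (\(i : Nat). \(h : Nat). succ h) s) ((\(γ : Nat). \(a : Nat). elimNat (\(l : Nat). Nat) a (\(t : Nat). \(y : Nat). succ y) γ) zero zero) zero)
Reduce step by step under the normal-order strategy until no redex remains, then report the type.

normal-order reduction sequence:
  \(c : Nat). refl Nat ((\(s : Nat). \(ξ : Nat). elimNat (\(z : Nat). Nat) ξ (\(i : Nat). \(h : Nat). succ h) s) ((\(γ : Nat). \(a : Nat). elimNat (\(l : Nat). Nat) a (\(t : Nat). \(y : Nat). succ y) γ) zero zero) zero)
  ~> \(c : Nat). refl Nat ((\(s : Nat). elimNat (\(ξ : Nat). Nat) s (\(z : Nat). \(i : Nat). succ i) ((\(h : Nat). \(γ : Nat). elimNat (\(a : Nat). Nat) γ (\(l : Nat). \(t : Nat). succ t) h) zero zero)) zero)
  ~> \(c : Nat). refl Nat (elimNat (\(s : Nat). Nat) zero (\(ξ : Nat). \(z : Nat). succ z) ((\(i : Nat). \(h : Nat). elimNat (\(γ : Nat). Nat) h (\(a : Nat). \(l : Nat). succ l) i) zero zero))
  ~> \(c : Nat). refl Nat (elimNat (\(s : Nat). Nat) zero (\(ξ : Nat). \(z : Nat). succ z) ((\(i : Nat). elimNat (\(h : Nat). Nat) i (\(γ : Nat). \(a : Nat). succ a) zero) zero))
  ~> \(c : Nat). refl Nat (elimNat (\(s : Nat). Nat) zero (\(ξ : Nat). \(z : Nat). succ z) (elimNat (\(i : Nat). Nat) zero (\(h : Nat). \(γ : Nat). succ γ) zero))
  ~> \(c : Nat). refl Nat (elimNat (\(s : Nat). Nat) zero (\(ξ : Nat). \(z : Nat). succ z) zero)
  ~> \(c : Nat). refl Nat zero
inferred type:
  Pi (c : Nat). Eq Nat zero zero


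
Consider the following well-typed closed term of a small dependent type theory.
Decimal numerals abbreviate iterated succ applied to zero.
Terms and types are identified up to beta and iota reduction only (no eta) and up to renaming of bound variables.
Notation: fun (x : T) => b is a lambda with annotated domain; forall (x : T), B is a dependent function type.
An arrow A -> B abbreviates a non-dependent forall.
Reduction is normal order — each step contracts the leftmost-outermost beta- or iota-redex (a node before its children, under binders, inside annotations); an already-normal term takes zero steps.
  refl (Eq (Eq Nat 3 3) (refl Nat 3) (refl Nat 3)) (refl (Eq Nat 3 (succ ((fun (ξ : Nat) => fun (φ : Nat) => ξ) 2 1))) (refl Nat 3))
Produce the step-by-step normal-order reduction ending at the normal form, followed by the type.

reduction (normal order):
  refl (Eq (Eq Nat 3 3) (refl Nat 3) (refl Nat 3)) (refl (Eq Nat 3 (succ ((fun (ξ : Nat) => fun (φ : Nat) => ξ) 2 1))) (refl Nat 3))
  ~> refl (Eq (Eq Nat 3 3) (refl Nat 3) (refl Nat 3)) (refl (Eq Nat 3 (succ ((fun (ξ : Nat) => 2) 1))) (refl Nat 3))
  ~> refl (Eq (Eq Nat 3 3) (refl Nat 3) (refl Nat 3)) (refl (Eq Nat 3 3) (refl Nat 3))
type:
  Eq (Eq (Eq Nat 3 3) (refl Nat 3) (refl Nat 3)) (refl (Eq Nat 3 3) (refl Nat 3)) (refl (Eq Nat 3 3) (refl Nat 3))


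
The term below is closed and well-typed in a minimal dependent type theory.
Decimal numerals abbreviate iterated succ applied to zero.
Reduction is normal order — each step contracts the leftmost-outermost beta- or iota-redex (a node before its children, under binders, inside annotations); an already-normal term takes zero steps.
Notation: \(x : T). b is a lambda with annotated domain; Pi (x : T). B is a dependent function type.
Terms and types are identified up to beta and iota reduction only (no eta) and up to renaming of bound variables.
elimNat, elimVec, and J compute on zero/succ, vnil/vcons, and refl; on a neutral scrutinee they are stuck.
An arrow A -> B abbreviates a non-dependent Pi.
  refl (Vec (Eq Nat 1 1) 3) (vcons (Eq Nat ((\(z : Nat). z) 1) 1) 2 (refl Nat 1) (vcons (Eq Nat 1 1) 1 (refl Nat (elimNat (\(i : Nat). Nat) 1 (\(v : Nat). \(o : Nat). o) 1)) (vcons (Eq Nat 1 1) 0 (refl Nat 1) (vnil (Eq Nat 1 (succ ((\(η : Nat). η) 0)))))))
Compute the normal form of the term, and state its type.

reduced normal form:
  refl (Vec (Eq Nat 1 1) 3) (vcons (Eq Nat 1 1) 2 (refl Nat 1) (vcons (Eq Nat 1 1) 1 (refl Nat 1) (vcons (Eq Nat 1 1) 0 (refl Nat 1) (vnil (Eq Nat 1 1)))))
type:
  Eq (Vec (Eq Nat 1 1) 3) (vcons (Eq Nat 1 1) 2 (refl Nat 1) (vcons (Eq Nat 1 1) 1 (refl Nat 1) (vcons (Eq Nat 1 1) 0 (refl Nat 1) (vnil (Eq Nat 1 1))))) (vcons (Eq Nat 1 1) 2 (refl Nat 1) (vcons (Eq Nat 1 1) 1 (refl Nat 1) (vcons (Eq Nat 1 1) 0 (refl Nat 1) (vnil (Eq Nat 1 1)))))


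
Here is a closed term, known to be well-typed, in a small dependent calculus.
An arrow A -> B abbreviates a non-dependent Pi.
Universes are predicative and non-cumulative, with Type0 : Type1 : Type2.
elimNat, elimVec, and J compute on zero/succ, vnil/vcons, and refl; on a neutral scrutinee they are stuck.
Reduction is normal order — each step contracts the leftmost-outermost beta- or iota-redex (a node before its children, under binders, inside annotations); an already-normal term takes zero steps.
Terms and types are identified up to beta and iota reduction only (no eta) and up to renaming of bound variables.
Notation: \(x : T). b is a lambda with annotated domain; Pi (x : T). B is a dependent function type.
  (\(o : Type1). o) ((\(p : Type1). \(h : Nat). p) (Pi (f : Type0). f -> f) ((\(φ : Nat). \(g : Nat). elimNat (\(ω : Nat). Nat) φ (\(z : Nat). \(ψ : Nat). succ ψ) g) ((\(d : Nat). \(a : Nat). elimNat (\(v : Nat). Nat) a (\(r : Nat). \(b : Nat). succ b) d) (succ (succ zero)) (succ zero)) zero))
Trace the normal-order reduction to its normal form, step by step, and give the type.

reduction (normal order):
  (\(o : Type1). o) ((\(p : Type1). \(h : Nat). p) (Pi (f : Type0). f -> f) ((\(φ : Nat). \(g : Nat). elimNat (\(ω : Nat). Nat) φ (\(z : Nat). \(ψ : Nat). succ ψ) g) ((\(d : Nat). \(a : Nat). elimNat (\(v : Nat). Nat) a (\(r : Nat). \(b : Nat). succ b) d) (succ (succ zero)) (succ zero)) zero))
  ~> (\(o : Type1). \(p : Nat). o) (Pi (h : Type0). h -> h) ((\(f : Nat). \(φ : Nat). elimNat (\(g : Nat). Nat) f (\(ω : Nat). \(z : Nat). succ z) φ) ((\(ψ : Nat). \(d : Nat). elimNat (\(a : Nat). Nat) d (\(v : Nat). \(r : Nat). succ r) ψ) (succ (succ zero)) (succ zero)) zero)
  ~> (\(o : Nat). Pi (p : Type0). p -> p) ((\(h : Nat). \(f : Nat). elimNat (\(φ : Nat). Nat) h (\(g : Nat). \(ω : Nat). succ ω) f) ((\(z : Nat). \(ψ : Nat). elimNat (\(d : Nat). Nat) ψ (\(a : Nat). \(v : Nat). succ v) z) (succ (succ zero)) (succ zero)) zero)
  ~> Pi (o : Type0). o -> o
inferred type:
  Type1


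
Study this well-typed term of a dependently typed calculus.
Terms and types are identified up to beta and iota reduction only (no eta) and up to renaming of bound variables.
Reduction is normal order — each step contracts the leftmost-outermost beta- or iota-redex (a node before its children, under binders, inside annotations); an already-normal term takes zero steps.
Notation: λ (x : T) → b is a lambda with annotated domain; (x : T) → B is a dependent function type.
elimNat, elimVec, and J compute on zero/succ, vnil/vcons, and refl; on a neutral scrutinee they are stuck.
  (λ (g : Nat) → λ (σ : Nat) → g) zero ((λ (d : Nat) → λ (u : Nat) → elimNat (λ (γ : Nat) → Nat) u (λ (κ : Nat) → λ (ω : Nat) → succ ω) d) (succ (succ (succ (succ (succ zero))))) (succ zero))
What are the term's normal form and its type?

normal form:
  zero
the term's type:
  Nat
observation: reduction starts at a beta-redex, and 2 normal-order steps reach the normal form.


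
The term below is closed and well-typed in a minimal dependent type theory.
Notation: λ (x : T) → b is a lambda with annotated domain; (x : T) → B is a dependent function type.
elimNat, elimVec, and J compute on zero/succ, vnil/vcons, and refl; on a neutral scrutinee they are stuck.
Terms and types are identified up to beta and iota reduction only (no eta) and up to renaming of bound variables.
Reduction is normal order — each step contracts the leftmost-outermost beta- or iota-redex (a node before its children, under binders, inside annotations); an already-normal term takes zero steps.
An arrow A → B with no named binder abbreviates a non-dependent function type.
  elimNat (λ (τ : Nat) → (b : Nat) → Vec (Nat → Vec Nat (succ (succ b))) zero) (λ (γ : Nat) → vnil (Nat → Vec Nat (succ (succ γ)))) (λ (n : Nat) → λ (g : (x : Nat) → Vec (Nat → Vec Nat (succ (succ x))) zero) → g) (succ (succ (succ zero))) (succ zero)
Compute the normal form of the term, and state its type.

reduced normal form:
  vnil (Nat → Vec Nat (succ (succ (succ zero))))
inferred type:
  Vec (Nat → Vec Nat (succ (succ (succ zero)))) zero


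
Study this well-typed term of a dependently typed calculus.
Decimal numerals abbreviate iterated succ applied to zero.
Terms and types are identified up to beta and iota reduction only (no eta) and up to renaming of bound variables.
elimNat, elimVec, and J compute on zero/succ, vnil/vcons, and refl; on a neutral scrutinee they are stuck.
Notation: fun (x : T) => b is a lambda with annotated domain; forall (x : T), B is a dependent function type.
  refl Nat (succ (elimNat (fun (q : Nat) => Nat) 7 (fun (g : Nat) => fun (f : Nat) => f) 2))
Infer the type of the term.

type:
  Eq Nat 8 8


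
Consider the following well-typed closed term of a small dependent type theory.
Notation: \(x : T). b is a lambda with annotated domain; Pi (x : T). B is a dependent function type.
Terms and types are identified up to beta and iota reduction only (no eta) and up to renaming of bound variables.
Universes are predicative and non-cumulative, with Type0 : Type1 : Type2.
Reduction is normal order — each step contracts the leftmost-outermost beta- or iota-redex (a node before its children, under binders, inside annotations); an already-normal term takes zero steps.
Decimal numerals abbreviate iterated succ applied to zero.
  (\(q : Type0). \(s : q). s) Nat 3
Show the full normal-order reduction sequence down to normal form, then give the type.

reduction (normal order):
  (\(q : Type0). \(s : q). s) Nat 3
  ~> (\(q : Nat). q) 3
  ~> 3
inferred type:
  Nat


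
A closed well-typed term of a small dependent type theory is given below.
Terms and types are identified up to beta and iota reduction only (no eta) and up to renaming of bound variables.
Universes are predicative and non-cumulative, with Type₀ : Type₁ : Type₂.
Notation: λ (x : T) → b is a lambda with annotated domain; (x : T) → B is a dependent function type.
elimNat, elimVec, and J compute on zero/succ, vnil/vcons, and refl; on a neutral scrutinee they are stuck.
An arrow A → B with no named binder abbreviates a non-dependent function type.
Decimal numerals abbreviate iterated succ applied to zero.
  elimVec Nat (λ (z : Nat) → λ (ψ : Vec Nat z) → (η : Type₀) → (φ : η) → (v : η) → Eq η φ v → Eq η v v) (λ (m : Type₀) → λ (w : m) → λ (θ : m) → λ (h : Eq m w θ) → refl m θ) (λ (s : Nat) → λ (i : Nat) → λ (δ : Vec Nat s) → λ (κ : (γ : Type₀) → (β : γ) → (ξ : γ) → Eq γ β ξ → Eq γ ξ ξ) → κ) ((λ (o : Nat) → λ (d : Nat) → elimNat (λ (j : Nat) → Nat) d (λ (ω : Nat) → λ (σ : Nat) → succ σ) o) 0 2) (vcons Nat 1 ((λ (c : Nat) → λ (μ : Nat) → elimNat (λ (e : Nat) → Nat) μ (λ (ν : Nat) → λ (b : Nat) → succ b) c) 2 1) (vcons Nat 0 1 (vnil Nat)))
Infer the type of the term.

type:
  (z : Type₀) → (ψ : z) → (η : z) → Eq z ψ η → Eq z η η


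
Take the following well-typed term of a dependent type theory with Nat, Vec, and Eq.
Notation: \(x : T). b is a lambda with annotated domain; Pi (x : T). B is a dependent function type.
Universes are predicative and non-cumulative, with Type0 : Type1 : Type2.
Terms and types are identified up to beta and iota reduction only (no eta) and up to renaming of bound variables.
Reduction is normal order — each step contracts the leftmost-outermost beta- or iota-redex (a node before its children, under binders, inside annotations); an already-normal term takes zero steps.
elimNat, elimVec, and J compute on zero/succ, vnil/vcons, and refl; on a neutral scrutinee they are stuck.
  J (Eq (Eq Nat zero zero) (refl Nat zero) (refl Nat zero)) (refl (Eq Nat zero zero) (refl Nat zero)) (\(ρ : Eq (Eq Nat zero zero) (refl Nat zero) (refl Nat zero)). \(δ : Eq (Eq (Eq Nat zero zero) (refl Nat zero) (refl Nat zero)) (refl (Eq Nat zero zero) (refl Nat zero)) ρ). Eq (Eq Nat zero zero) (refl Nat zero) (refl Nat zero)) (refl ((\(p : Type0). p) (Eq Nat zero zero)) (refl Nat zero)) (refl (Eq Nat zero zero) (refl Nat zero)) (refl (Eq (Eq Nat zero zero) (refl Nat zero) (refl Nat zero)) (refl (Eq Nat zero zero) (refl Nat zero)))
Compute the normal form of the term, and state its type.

normal form:
  refl (Eq Nat zero zero) (refl Nat zero)
the term's type:
  Eq (Eq Nat zero zero) (refl Nat zero) (refl Nat zero)


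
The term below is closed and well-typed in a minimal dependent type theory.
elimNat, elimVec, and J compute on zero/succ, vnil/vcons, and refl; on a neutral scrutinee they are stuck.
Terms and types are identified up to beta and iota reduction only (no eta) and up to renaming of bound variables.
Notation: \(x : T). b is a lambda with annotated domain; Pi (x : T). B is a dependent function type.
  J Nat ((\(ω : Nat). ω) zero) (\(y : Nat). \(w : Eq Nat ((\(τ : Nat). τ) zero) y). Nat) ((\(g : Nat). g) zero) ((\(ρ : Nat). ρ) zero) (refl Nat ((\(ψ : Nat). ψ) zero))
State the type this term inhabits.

type:
  Nat


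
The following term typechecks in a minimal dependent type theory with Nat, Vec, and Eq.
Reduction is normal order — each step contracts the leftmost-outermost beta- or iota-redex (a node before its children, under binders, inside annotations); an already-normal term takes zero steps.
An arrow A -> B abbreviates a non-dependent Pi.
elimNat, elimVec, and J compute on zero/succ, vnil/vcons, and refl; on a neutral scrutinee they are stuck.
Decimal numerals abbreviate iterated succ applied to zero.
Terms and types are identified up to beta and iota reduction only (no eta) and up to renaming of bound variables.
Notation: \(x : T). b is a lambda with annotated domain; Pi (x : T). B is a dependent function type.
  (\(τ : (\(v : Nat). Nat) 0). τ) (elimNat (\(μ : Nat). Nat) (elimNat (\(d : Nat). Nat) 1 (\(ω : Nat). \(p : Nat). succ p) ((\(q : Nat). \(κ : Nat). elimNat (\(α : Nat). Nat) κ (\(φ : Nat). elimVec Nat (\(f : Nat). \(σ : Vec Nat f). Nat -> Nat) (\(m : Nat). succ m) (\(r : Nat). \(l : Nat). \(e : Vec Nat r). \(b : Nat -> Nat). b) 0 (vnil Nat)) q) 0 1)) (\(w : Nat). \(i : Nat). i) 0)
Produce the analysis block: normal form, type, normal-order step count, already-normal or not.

resulting normal form:
  2
the term's type:
  Nat
reduction steps (normal order): 9
already normal: no
first redex: a beta-redex


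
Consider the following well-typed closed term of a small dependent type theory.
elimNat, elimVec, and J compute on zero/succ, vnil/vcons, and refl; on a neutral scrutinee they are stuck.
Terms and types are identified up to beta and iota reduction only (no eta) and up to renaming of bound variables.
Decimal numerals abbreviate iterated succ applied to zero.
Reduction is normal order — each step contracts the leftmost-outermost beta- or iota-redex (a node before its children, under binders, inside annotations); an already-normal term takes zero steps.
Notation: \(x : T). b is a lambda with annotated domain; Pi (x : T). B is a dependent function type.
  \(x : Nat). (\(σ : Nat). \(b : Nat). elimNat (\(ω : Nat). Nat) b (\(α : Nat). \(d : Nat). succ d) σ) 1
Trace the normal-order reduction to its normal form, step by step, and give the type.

reduction (normal order):
  \(x : Nat). (\(σ : Nat). \(b : Nat). elimNat (\(ω : Nat). Nat) b (\(α : Nat). \(d : Nat). succ d) σ) 1
  ~> \(x : Nat). \(σ : Nat). elimNat (\(b : Nat). Nat) σ (\(ω : Nat). \(α : Nat). succ α) 1
  ~> \(x : Nat). \(σ : Nat). (\(b : Nat). \(ω : Nat). succ ω) 0 (elimNat (\(α : Nat). Nat) σ (\(d : Nat). \(k : Nat). succ k) 0)
  ~> \(x : Nat). \(σ : Nat). (\(b : Nat). succ b) (elimNat (\(ω : Nat). Nat) σ (\(α : Nat). \(d : Nat). succ d) 0)
  ~> \(x : Nat). \(σ : Nat). succ (elimNat (\(b : Nat). Nat) σ (\(ω : Nat). \(α : Nat). succ α) 0)
  ~> \(x : Nat). \(σ : Nat). succ σ
the term's type:
  Pi (x : Nat). Pi (σ : Nat). Nat


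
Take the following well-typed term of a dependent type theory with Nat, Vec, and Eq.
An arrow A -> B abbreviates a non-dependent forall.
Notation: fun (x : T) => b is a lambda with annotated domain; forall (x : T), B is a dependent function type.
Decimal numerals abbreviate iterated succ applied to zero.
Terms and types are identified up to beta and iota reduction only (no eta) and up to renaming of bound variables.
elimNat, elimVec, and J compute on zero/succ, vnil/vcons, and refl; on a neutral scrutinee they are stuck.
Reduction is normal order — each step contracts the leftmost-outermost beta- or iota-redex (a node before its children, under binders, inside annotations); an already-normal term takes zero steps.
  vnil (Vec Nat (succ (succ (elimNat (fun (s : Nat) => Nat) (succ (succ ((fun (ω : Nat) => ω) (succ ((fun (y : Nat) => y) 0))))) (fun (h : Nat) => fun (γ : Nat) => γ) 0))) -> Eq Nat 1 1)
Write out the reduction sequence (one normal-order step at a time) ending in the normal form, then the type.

normal-order reduction sequence:
  vnil (Vec Nat (succ (succ (elimNat (fun (s : Nat) => Nat) (succ (succ ((fun (ω : Nat) => ω) (succ ((fun (y : Nat) => y) 0))))) (fun (h : Nat) => fun (γ : Nat) => γ) 0))) -> Eq Nat 1 1)
  ~> vnil (Vec Nat (succ (succ (succ (succ ((fun (s : Nat) => s) (succ ((fun (ω : Nat) => ω) 0))))))) -> Eq Nat 1 1)
  ~> vnil (Vec Nat (succ (succ (succ (succ (succ ((fun (s : Nat) => s) 0)))))) -> Eq Nat 1 1)
  ~> vnil (Vec Nat 5 -> Eq Nat 1 1)
the term's type:
  Vec (Vec Nat 5 -> Eq Nat 1 1) 0


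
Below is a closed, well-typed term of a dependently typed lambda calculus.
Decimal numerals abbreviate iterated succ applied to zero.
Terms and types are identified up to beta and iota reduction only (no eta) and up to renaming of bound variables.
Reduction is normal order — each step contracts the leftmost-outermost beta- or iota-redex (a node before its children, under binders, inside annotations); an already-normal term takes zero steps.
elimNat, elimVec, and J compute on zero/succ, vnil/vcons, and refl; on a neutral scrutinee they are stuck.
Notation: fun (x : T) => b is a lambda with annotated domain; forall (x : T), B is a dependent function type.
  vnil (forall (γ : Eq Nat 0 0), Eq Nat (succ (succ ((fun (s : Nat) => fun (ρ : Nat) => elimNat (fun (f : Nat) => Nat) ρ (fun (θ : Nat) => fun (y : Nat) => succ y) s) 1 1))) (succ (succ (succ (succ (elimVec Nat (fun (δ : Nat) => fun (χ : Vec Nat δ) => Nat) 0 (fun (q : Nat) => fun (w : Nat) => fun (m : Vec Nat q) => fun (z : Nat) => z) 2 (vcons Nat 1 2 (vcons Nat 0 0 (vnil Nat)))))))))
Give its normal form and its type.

normal form:
  vnil (forall (γ : Eq Nat 0 0), Eq Nat 4 4)
type:
  Vec (forall (γ : Eq Nat 0 0), Eq Nat 4 4) 0
observation: 17 normal-order steps normalize the term, beginning with a beta-redex.


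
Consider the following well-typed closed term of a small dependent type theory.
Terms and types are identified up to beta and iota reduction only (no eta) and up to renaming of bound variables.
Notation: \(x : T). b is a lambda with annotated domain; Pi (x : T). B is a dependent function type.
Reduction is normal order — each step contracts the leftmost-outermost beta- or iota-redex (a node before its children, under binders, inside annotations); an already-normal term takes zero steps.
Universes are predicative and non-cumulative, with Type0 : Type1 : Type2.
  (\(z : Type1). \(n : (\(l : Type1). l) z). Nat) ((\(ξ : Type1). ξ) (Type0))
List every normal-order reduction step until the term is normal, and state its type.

reduction (normal order):
  (\(z : Type1). \(n : (\(l : Type1). l) z). Nat) ((\(ξ : Type1). ξ) (Type0))
  ~> \(z : (\(n : Type1). n) ((\(l : Type1). l) (Type0))). Nat
  ~> \(z : (\(n : Type1). n) (Type0)). Nat
  ~> \(z : Type0). Nat
type:
  Pi (z : Type0). Type0
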